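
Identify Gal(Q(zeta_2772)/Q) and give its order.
|Gal(Q(zeta_2772)/Q)| = phi(2772) = 720; group ≅ (Z/2772Z)^* ≅ Z/2Z × Z/6Z × Z/6Z × Z/10Z

The n-th cyclotomic polynomial Φ_2772(x) is the minimal polynomial of zeta_2772 over Q and has degree phi(2772) = 720. So Q(zeta_2772) is a degree-720 Galois extension with Galois group (Z/2772Z)^*. By CRT, (Z/2772Z)^* ≅ (Z/4Z)^* × (Z/9Z)^* × (Z/7Z)^* × (Z/11Z)^*. Each prime-power unit group is (Z/4Z)^* ≅ Z/2Z; (Z/9Z)^* ≅ Z/6Z; (Z/7Z)^* ≅ Z/6Z; (Z/11Z)^* ≅ Z/10Z. Hence Gal(Q(zeta_2772)/Q) ≅ Z/2Z × Z/6Z × Z/6Z × Z/10Z.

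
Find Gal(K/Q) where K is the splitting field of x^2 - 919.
Gal(K/Q) = Z/2Z (cyclic of order 2)

x^2 - 919 is irreducible over Q since 919 is not a rational square. The splitting field Q(sqrt(919)) has degree 2 over Q, and its unique nontrivial automorphism is sqrt(919) ↦ -sqrt(919). Hence Gal(Q(sqrt(919))/Q) = Z/2Z.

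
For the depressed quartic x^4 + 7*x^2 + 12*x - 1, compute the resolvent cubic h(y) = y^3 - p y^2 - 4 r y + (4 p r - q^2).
h(y) = y^3 - 7*y^2 + 4*y - 172

Identify coefficients: p = 7, q = 12, r = -1.
Plug into h(y) = y^3 - p y^2 - 4 r y + (4 p r - q^2):
  h(y) = y^3 - (7) y^2 - 4*(-1) y + (4*(7)*(-1) - (12)^2)
       = y^3 + (-7) y^2 + (4) y + (-172).
Simplifying: h(y) = y^3 - 7*y^2 + 4*y - 172.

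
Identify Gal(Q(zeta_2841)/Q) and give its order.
|Gal(Q(zeta_2841)/Q)| = phi(2841) = 1892; group ≅ (Z/2841Z)^* ≅ Z/2Z × Z/946Z

The n-th cyclotomic polynomial Φ_2841(x) is the minimal polynomial of zeta_2841 over Q and has degree phi(2841) = 1892. So Q(zeta_2841) is a degree-1892 Galois extension with Galois group (Z/2841Z)^*. By CRT, (Z/2841Z)^* ≅ (Z/3Z)^* × (Z/947Z)^*. Each prime-power unit group is (Z/3Z)^* ≅ Z/2Z; (Z/947Z)^* ≅ Z/946Z. Hence Gal(Q(zeta_2841)/Q) ≅ Z/2Z × Z/946Z.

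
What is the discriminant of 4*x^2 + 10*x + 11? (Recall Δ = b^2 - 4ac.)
Δ = -76

For a quadratic a x^2 + b x + c the discriminant is Δ = b^2 - 4ac = (10)^2 - 4*(4)*(11) = 100 - (176) = -76.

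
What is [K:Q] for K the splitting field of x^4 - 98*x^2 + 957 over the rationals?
[K:Q] = 4

f factors as (x^2 - 87)(x^2 - 11); the splitting field is K = Q(sqrt(87), sqrt(11)). Since 87, 11, and 957 are all non-squares in Q, the three subfields Q(sqrt(87)), Q(sqrt(11)), Q(sqrt(957)) are distinct degree-2 extensions, so [K:Q] = 4 (Klein four Galois group).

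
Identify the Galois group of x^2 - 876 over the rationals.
Gal(K/Q) = Z/2Z (cyclic of order 2)

x^2 - 876 is irreducible over Q since 876 is not a rational square. The splitting field Q(sqrt(876)) has degree 2 over Q, and its unique nontrivial automorphism is sqrt(876) ↦ -sqrt(876). Hence Gal(Q(sqrt(876))/Q) = Z/2Z.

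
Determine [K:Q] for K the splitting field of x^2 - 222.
[K:Q] = 2

The polynomial x^2 - 222 is irreducible over Q since 222 is not a perfect square. Its splitting field is Q(sqrt(222)), which has degree 2 over Q.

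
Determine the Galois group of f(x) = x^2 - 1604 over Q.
Gal(K/Q) = Z/2Z (cyclic of order 2)

x^2 - 1604 is irreducible over Q since 1604 is not a rational square. The splitting field Q(sqrt(1604)) has degree 2 over Q, and its unique nontrivial automorphism is sqrt(1604) ↦ -sqrt(1604). Hence Gal(Q(sqrt(1604))/Q) = Z/2Z.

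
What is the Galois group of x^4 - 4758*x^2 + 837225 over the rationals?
Gal(K/Q) = Z/2Z (cyclic of order 2)

f factors as (x^2 - 4575)(x^2 - 183), so the splitting field is K = Q(sqrt(4575), sqrt(183)). The squarefree part of 4575 is 183 and the squarefree part of 183 is also 183, so sqrt(4575) and sqrt(183) are both rational multiples of sqrt(183). Hence Q(sqrt(4575)) = Q(sqrt(183)) = Q(sqrt(183)), and the splitting field collapses to a single degree-2 extension with Galois group Z/2Z.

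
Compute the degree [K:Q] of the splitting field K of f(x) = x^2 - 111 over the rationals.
[K:Q] = 2

The polynomial x^2 - 111 is irreducible over Q since 111 is not a perfect square. Its splitting field is Q(sqrt(111)), which has degree 2 over Q.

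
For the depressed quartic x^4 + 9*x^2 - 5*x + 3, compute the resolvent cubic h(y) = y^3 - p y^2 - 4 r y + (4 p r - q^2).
h(y) = y^3 - 9*y^2 - 12*y + 83

Identify coefficients: p = 9, q = -5, r = 3.
Plug into h(y) = y^3 - p y^2 - 4 r y + (4 p r - q^2):
  h(y) = y^3 - (9) y^2 - 4*(3) y + (4*(9)*(3) - (-5)^2)
       = y^3 + (-9) y^2 + (-12) y + (83).
Simplifying: h(y) = y^3 - 9*y^2 - 12*y + 83.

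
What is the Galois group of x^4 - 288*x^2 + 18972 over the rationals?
Gal(K/Q) = V_4 (Klein four-group, Z/2Z × Z/2Z)

f factors as (x^2 - 186)(x^2 - 102), so the splitting field is K = Q(sqrt(186), sqrt(102)). The elements 186, 102, 18972 are all non-squares in Q, so sqrt(186) and sqrt(102) generate independent quadratic extensions. Thus [K:Q] = 4 and Gal(K/Q) is generated by the two order-2 automorphisms sqrt(186) ↦ -sqrt(186) and sqrt(102) ↦ -sqrt(102), giving V_4.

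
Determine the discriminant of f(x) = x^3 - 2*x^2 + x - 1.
Δ = -23

For x^3 + a x^2 + b x + c the discriminant is Δ = 18 a b c - 4 a^3 c + a^2 b^2 - 4 b^3 - 27 c^2.
Plug a = -2, b = 1, c = -1:
  18*(-2)*(1)*(-1) - 4*(-2)^3*(-1) + (-2)^2*(1)^2 - 4*(1)^3 - 27*(-1)^2
  = 36 + (-32) + 4 + (-4) + (-27)
  = -23.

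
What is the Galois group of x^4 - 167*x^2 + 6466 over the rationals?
Gal(K/Q) = V_4 (Klein four-group, Z/2Z × Z/2Z)

f factors as (x^2 - 106)(x^2 - 61), so the splitting field is K = Q(sqrt(106), sqrt(61)). The elements 106, 61, 6466 are all non-squares in Q, so sqrt(106) and sqrt(61) generate independent quadratic extensions. Thus [K:Q] = 4 and Gal(K/Q) is generated by the two order-2 automorphisms sqrt(106) ↦ -sqrt(106) and sqrt(61) ↦ -sqrt(61), giving V_4.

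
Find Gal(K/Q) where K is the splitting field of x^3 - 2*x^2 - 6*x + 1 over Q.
Gal(K/Q) = S_3 (symmetric group of order 6)

Compute the discriminant of x^3 + (-2)*x^2 + (-6)*x + (1): Δ = 1229. Since Δ is not a rational square, the Galois group is not contained in A_3; it must be the full S_3 (irreducibility of the cubic rules out anything smaller).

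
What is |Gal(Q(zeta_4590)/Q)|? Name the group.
|Gal(Q(zeta_4590)/Q)| = phi(4590) = 1152; group ≅ (Z/4590Z)^* ≅ Z/4Z × Z/16Z × Z/18Z

The n-th cyclotomic polynomial Φ_4590(x) is the minimal polynomial of zeta_4590 over Q and has degree phi(4590) = 1152. So Q(zeta_4590) is a degree-1152 Galois extension with Galois group (Z/4590Z)^*. By CRT, (Z/4590Z)^* ≅ (Z/2Z)^* × (Z/27Z)^* × (Z/5Z)^* × (Z/17Z)^*. Each prime-power unit group is (Z/2Z)^* ≅ trivial group (order 1); (Z/27Z)^* ≅ Z/18Z; (Z/5Z)^* ≅ Z/4Z; (Z/17Z)^* ≅ Z/16Z. Hence Gal(Q(zeta_4590)/Q) ≅ Z/4Z × Z/16Z × Z/18Z.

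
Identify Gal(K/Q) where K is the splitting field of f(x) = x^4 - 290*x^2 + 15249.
Gal(K/Q) = V_4 (Klein four-group, Z/2Z × Z/2Z)

f factors as (x^2 - 221)(x^2 - 69), so the splitting field is K = Q(sqrt(221), sqrt(69)). The elements 221, 69, 15249 are all non-squares in Q, so sqrt(221) and sqrt(69) generate independent quadratic extensions. Thus [K:Q] = 4 and Gal(K/Q) is generated by the two order-2 automorphisms sqrt(221) ↦ -sqrt(221) and sqrt(69) ↦ -sqrt(69), giving V_4.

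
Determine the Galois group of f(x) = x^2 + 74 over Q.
Gal(K/Q) = Z/2Z (cyclic of order 2)

x^2 + 74 is irreducible over Q since -74 is not a rational square. The splitting field Q(sqrt(-74)) has degree 2 over Q, and its unique nontrivial automorphism is sqrt(-74) ↦ -sqrt(-74). Hence Gal(Q(sqrt(-74))/Q) = Z/2Z.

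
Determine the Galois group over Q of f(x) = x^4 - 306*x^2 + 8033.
Gal(K/Q) = V_4 (Klein four-group, Z/2Z × Z/2Z)

f factors as (x^2 - 277)(x^2 - 29), so the splitting field is K = Q(sqrt(277), sqrt(29)). The elements 277, 29, 8033 are all non-squares in Q, so sqrt(277) and sqrt(29) generate independent quadratic extensions. Thus [K:Q] = 4 and Gal(K/Q) is generated by the two order-2 automorphisms sqrt(277) ↦ -sqrt(277) and sqrt(29) ↦ -sqrt(29), giving V_4.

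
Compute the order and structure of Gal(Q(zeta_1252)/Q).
|Gal(Q(zeta_1252)/Q)| = phi(1252) = 624; group ≅ (Z/1252Z)^* ≅ Z/2Z × Z/312Z

The n-th cyclotomic polynomial Φ_1252(x) is the minimal polynomial of zeta_1252 over Q and has degree phi(1252) = 624. So Q(zeta_1252) is a degree-624 Galois extension with Galois group (Z/1252Z)^*. By CRT, (Z/1252Z)^* ≅ (Z/4Z)^* × (Z/313Z)^*. Each prime-power unit group is (Z/4Z)^* ≅ Z/2Z; (Z/313Z)^* ≅ Z/312Z. Hence Gal(Q(zeta_1252)/Q) ≅ Z/2Z × Z/312Z.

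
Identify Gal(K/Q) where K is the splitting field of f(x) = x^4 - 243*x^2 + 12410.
Gal(K/Q) = V_4 (Klein four-group, Z/2Z × Z/2Z)

f factors as (x^2 - 170)(x^2 - 73), so the splitting field is K = Q(sqrt(170), sqrt(73)). The elements 170, 73, 12410 are all non-squares in Q, so sqrt(170) and sqrt(73) generate independent quadratic extensions. Thus [K:Q] = 4 and Gal(K/Q) is generated by the two order-2 automorphisms sqrt(170) ↦ -sqrt(170) and sqrt(73) ↦ -sqrt(73), giving V_4.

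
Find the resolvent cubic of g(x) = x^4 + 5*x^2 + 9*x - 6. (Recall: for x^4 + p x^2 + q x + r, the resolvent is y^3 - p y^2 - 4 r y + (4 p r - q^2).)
h(y) = y^3 - 5*y^2 + 24*y - 201

Identify coefficients: p = 5, q = 9, r = -6.
Plug into h(y) = y^3 - p y^2 - 4 r y + (4 p r - q^2):
  h(y) = y^3 - (5) y^2 - 4*(-6) y + (4*(5)*(-6) - (9)^2)
       = y^3 + (-5) y^2 + (24) y + (-201).
Simplifying: h(y) = y^3 - 5*y^2 + 24*y - 201.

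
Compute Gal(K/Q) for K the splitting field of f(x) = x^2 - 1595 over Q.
Gal(K/Q) = Z/2Z (cyclic of order 2)

x^2 - 1595 is irreducible over Q since 1595 is not a rational square. The splitting field Q(sqrt(1595)) has degree 2 over Q, and its unique nontrivial automorphism is sqrt(1595) ↦ -sqrt(1595). Hence Gal(Q(sqrt(1595))/Q) = Z/2Z.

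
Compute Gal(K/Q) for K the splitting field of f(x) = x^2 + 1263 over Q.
Gal(K/Q) = Z/2Z (cyclic of order 2)

x^2 + 1263 is irreducible over Q since -1263 is not a rational square. The splitting field Q(sqrt(-1263)) has degree 2 over Q, and its unique nontrivial automorphism is sqrt(-1263) ↦ -sqrt(-1263). Hence Gal(Q(sqrt(-1263))/Q) = Z/2Z.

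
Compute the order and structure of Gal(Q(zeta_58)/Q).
|Gal(Q(zeta_58)/Q)| = phi(58) = 28; group ≅ (Z/58Z)^* ≅ Z/28Z

The n-th cyclotomic polynomial Φ_58(x) is the minimal polynomial of zeta_58 over Q and has degree phi(58) = 28. So Q(zeta_58) is a degree-28 Galois extension with Galois group (Z/58Z)^*. By CRT, (Z/58Z)^* ≅ (Z/2Z)^* × (Z/29Z)^*. Each prime-power unit group is (Z/2Z)^* ≅ trivial group (order 1); (Z/29Z)^* ≅ Z/28Z. Hence Gal(Q(zeta_58)/Q) ≅ Z/28Z.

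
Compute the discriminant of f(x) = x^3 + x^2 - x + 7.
Δ = -1472

For x^3 + a x^2 + b x + c the discriminant is Δ = 18 a b c - 4 a^3 c + a^2 b^2 - 4 b^3 - 27 c^2.
Plug a = 1, b = -1, c = 7:
  18*(1)*(-1)*(7) - 4*(1)^3*(7) + (1)^2*(-1)^2 - 4*(-1)^3 - 27*(7)^2
  = -126 + (-28) + 1 + (4) + (-1323)
  = -1472.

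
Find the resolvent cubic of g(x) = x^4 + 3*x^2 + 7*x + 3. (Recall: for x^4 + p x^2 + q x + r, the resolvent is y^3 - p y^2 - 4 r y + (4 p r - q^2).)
h(y) = y^3 - 3*y^2 - 12*y - 13

Identify coefficients: p = 3, q = 7, r = 3.
Plug into h(y) = y^3 - p y^2 - 4 r y + (4 p r - q^2):
  h(y) = y^3 - (3) y^2 - 4*(3) y + (4*(3)*(3) - (7)^2)
       = y^3 + (-3) y^2 + (-12) y + (-13).
Simplifying: h(y) = y^3 - 3*y^2 - 12*y - 13.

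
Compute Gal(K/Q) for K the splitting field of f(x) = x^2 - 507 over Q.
Gal(K/Q) = Z/2Z (cyclic of order 2)

x^2 - 507 is irreducible over Q since 507 is not a rational square. The splitting field Q(sqrt(507)) has degree 2 over Q, and its unique nontrivial automorphism is sqrt(507) ↦ -sqrt(507). Hence Gal(Q(sqrt(507))/Q) = Z/2Z.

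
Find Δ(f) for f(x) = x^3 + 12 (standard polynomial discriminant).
Δ = -3888

For a depressed cubic x^3 + p x + q the discriminant is Δ = -4 p^3 - 27 q^2 = -4*(0)^3 - 27*(12)^2 = 0 - 3888 = -3888.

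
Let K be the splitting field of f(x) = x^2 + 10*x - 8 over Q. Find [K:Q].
[K:Q] = 2

The discriminant of x^2 + (10)*x + (-8) is b^2 - 4c = 100 - (-32) = 132. Since 132 is not a perfect square in Q, the polynomial is irreducible over Q. Its two roots generate a degree-2 extension, so [K:Q] = 2.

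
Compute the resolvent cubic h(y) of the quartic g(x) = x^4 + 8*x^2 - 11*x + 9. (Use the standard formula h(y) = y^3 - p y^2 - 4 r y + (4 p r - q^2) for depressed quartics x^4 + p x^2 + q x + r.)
h(y) = y^3 - 8*y^2 - 36*y + 167

Identify coefficients: p = 8, q = -11, r = 9.
Plug into h(y) = y^3 - p y^2 - 4 r y + (4 p r - q^2):
  h(y) = y^3 - (8) y^2 - 4*(9) y + (4*(8)*(9) - (-11)^2)
       = y^3 + (-8) y^2 + (-36) y + (167).
Simplifying: h(y) = y^3 - 8*y^2 - 36*y + 167.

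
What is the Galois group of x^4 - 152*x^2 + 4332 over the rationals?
Gal(K/Q) = V_4 (Klein four-group, Z/2Z × Z/2Z)

f factors as (x^2 - 114)(x^2 - 38), so the splitting field is K = Q(sqrt(114), sqrt(38)). The elements 114, 38, 4332 are all non-squares in Q, so sqrt(114) and sqrt(38) generate independent quadratic extensions. Thus [K:Q] = 4 and Gal(K/Q) is generated by the two order-2 automorphisms sqrt(114) ↦ -sqrt(114) and sqrt(38) ↦ -sqrt(38), giving V_4.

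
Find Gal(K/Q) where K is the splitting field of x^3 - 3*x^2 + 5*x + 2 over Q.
Gal(K/Q) = S_3 (symmetric group of order 6)

Compute the discriminant of x^3 + (-3)*x^2 + (5)*x + (2): Δ = -707. Since Δ is not a rational square, the Galois group is not contained in A_3; it must be the full S_3 (irreducibility of the cubic rules out anything smaller).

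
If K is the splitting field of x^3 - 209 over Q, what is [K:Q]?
[K:Q] = 6

x^3 - 209 has one real root r = 209^(1/3) and two complex roots r*zeta_3, r*zeta_3^2 where zeta_3 = e^(2*pi*i/3). The splitting field is Q(r, zeta_3). [Q(r):Q] = 3 and [Q(zeta_3):Q] = 2 with gcd = 1, so [Q(r, zeta_3):Q] = 3 * 2 = 6.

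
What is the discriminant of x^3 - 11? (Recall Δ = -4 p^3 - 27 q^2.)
Δ = -3267

For a depressed cubic x^3 + p x + q the discriminant is Δ = -4 p^3 - 27 q^2 = -4*(0)^3 - 27*(-11)^2 = 0 - 3267 = -3267.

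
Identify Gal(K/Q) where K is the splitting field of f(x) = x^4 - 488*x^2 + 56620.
Gal(K/Q) = V_4 (Klein four-group, Z/2Z × Z/2Z)

f factors as (x^2 - 190)(x^2 - 298), so the splitting field is K = Q(sqrt(190), sqrt(298)). The elements 190, 298, 56620 are all non-squares in Q, so sqrt(190) and sqrt(298) generate independent quadratic extensions. Thus [K:Q] = 4 and Gal(K/Q) is generated by the two order-2 automorphisms sqrt(190) ↦ -sqrt(190) and sqrt(298) ↦ -sqrt(298), giving V_4.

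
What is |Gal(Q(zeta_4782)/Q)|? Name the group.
|Gal(Q(zeta_4782)/Q)| = phi(4782) = 1592; group ≅ (Z/4782Z)^* ≅ Z/2Z × Z/796Z

The n-th cyclotomic polynomial Φ_4782(x) is the minimal polynomial of zeta_4782 over Q and has degree phi(4782) = 1592. So Q(zeta_4782) is a degree-1592 Galois extension with Galois group (Z/4782Z)^*. By CRT, (Z/4782Z)^* ≅ (Z/2Z)^* × (Z/3Z)^* × (Z/797Z)^*. Each prime-power unit group is (Z/2Z)^* ≅ trivial group (order 1); (Z/3Z)^* ≅ Z/2Z; (Z/797Z)^* ≅ Z/796Z. Hence Gal(Q(zeta_4782)/Q) ≅ Z/2Z × Z/796Z.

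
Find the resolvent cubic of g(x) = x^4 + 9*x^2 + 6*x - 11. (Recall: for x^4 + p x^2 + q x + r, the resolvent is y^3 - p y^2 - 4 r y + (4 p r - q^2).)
h(y) = y^3 - 9*y^2 + 44*y - 432

Identify coefficients: p = 9, q = 6, r = -11.
Plug into h(y) = y^3 - p y^2 - 4 r y + (4 p r - q^2):
  h(y) = y^3 - (9) y^2 - 4*(-11) y + (4*(9)*(-11) - (6)^2)
       = y^3 + (-9) y^2 + (44) y + (-432).
Simplifying: h(y) = y^3 - 9*y^2 + 44*y - 432.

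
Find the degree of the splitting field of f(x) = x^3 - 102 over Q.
[K:Q] = 6

x^3 - 102 has one real root r = 102^(1/3) and two complex roots r*zeta_3, r*zeta_3^2 where zeta_3 = e^(2*pi*i/3). The splitting field is Q(r, zeta_3). [Q(r):Q] = 3 and [Q(zeta_3):Q] = 2 with gcd = 1, so [Q(r, zeta_3):Q] = 3 * 2 = 6.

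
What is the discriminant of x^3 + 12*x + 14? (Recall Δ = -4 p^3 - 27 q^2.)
Δ = -12204

For a depressed cubic x^3 + p x + q the discriminant is Δ = -4 p^3 - 27 q^2 = -4*(12)^3 - 27*(14)^2 = -6912 - 5292 = -12204.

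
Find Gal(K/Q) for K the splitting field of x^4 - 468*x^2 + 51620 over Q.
Gal(K/Q) = V_4 (Klein four-group, Z/2Z × Z/2Z)

f factors as (x^2 - 290)(x^2 - 178), so the splitting field is K = Q(sqrt(290), sqrt(178)). The elements 290, 178, 51620 are all non-squares in Q, so sqrt(290) and sqrt(178) generate independent quadratic extensions. Thus [K:Q] = 4 and Gal(K/Q) is generated by the two order-2 automorphisms sqrt(290) ↦ -sqrt(290) and sqrt(178) ↦ -sqrt(178), giving V_4.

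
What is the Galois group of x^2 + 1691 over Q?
Gal(K/Q) = Z/2Z (cyclic of order 2)

x^2 + 1691 is irreducible over Q since -1691 is not a rational square. The splitting field Q(sqrt(-1691)) has degree 2 over Q, and its unique nontrivial automorphism is sqrt(-1691) ↦ -sqrt(-1691). Hence Gal(Q(sqrt(-1691))/Q) = Z/2Z.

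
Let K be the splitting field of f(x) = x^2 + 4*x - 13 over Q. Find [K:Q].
[K:Q] = 2

The discriminant of x^2 + (4)*x + (-13) is b^2 - 4c = 16 - (-52) = 68. Since 68 is not a perfect square in Q, the polynomial is irreducible over Q. Its two roots generate a degree-2 extension, so [K:Q] = 2.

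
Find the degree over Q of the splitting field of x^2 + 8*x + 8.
[K:Q] = 2

The discriminant of x^2 + (8)*x + (8) is b^2 - 4c = 64 - (32) = 32. Since 32 is not a perfect square in Q, the polynomial is irreducible over Q. Its two roots generate a degree-2 extension, so [K:Q] = 2.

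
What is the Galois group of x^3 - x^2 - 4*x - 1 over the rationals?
Gal(K/Q) = A_3 (cyclic of order 3)

Compute the discriminant of x^3 + (-1)*x^2 + (-4)*x + (-1): Δ = 169. Since Δ is a perfect square (Δ = 13^2), the Galois group is contained in A_3. Irreducibility forces the group to be transitive on three roots, so Gal = A_3.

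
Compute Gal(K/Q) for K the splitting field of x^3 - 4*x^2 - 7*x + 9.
Gal(K/Q) = S_3 (symmetric group of order 6)

Compute the discriminant of x^3 + (-4)*x^2 + (-7)*x + (9): Δ = 6809. Since Δ is not a rational square, the Galois group is not contained in A_3; it must be the full S_3 (irreducibility of the cubic rules out anything smaller).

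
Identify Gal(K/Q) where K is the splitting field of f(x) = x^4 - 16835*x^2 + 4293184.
Gal(K/Q) = Z/2Z (cyclic of order 2)

f factors as (x^2 - 16576)(x^2 - 259), so the splitting field is K = Q(sqrt(16576), sqrt(259)). The squarefree part of 16576 is 259 and the squarefree part of 259 is also 259, so sqrt(16576) and sqrt(259) are both rational multiples of sqrt(259). Hence Q(sqrt(16576)) = Q(sqrt(259)) = Q(sqrt(259)), and the splitting field collapses to a single degree-2 extension with Galois group Z/2Z.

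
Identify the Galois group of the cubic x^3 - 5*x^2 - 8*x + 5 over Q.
Gal(K/Q) = S_3 (symmetric group of order 6)

Compute the discriminant of x^3 + (-5)*x^2 + (-8)*x + (5): Δ = 9073. Since Δ is not a rational square, the Galois group is not contained in A_3; it must be the full S_3 (irreducibility of the cubic rules out anything smaller).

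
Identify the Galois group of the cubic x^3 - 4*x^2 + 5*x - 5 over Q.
Gal(K/Q) = S_3 (symmetric group of order 6)

Compute the discriminant of x^3 + (-4)*x^2 + (5)*x + (-5): Δ = -255. Since Δ is not a rational square, the Galois group is not contained in A_3; it must be the full S_3 (irreducibility of the cubic rules out anything smaller).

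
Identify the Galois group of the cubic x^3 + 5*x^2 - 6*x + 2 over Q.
Gal(K/Q) = S_3 (symmetric group of order 6)

Compute the discriminant of x^3 + (5)*x^2 + (-6)*x + (2): Δ = -424. Since Δ is not a rational square, the Galois group is not contained in A_3; it must be the full S_3 (irreducibility of the cubic rules out anything smaller).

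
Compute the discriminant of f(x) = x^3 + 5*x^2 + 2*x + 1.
Δ = -279

For x^3 + a x^2 + b x + c the discriminant is Δ = 18 a b c - 4 a^3 c + a^2 b^2 - 4 b^3 - 27 c^2.
Plug a = 5, b = 2, c = 1:
  18*(5)*(2)*(1) - 4*(5)^3*(1) + (5)^2*(2)^2 - 4*(2)^3 - 27*(1)^2
  = 180 + (-500) + 100 + (-32) + (-27)
  = -279.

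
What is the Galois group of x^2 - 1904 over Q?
Gal(K/Q) = Z/2Z (cyclic of order 2)

x^2 - 1904 is irreducible over Q since 1904 is not a rational square. The splitting field Q(sqrt(1904)) has degree 2 over Q, and its unique nontrivial automorphism is sqrt(1904) ↦ -sqrt(1904). Hence Gal(Q(sqrt(1904))/Q) = Z/2Z.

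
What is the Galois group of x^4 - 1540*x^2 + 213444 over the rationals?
Gal(K/Q) = Z/2Z (cyclic of order 2)

f factors as (x^2 - 1386)(x^2 - 154), so the splitting field is K = Q(sqrt(1386), sqrt(154)). The squarefree part of 1386 is 154 and the squarefree part of 154 is also 154, so sqrt(1386) and sqrt(154) are both rational multiples of sqrt(154). Hence Q(sqrt(1386)) = Q(sqrt(154)) = Q(sqrt(154)), and the splitting field collapses to a single degree-2 extension with Galois group Z/2Z.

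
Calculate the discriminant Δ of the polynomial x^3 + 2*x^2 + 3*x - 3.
Δ = -543

For x^3 + a x^2 + b x + c the discriminant is Δ = 18 a b c - 4 a^3 c + a^2 b^2 - 4 b^3 - 27 c^2.
Plug a = 2, b = 3, c = -3:
  18*(2)*(3)*(-3) - 4*(2)^3*(-3) + (2)^2*(3)^2 - 4*(3)^3 - 27*(-3)^2
  = -324 + (96) + 36 + (-108) + (-243)
  = -543.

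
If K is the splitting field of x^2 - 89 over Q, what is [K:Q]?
[K:Q] = 2

The polynomial x^2 - 89 is irreducible over Q since 89 is not a perfect square. Its splitting field is Q(sqrt(89)), which has degree 2 over Q.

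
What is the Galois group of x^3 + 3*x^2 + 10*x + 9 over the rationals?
Gal(K/Q) = S_3 (symmetric group of order 6)

Compute the discriminant of x^3 + (3)*x^2 + (10)*x + (9): Δ = -1399. Since Δ is not a rational square, the Galois group is not contained in A_3; it must be the full S_3 (irreducibility of the cubic rules out anything smaller).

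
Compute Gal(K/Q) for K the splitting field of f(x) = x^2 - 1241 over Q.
Gal(K/Q) = Z/2Z (cyclic of order 2)

x^2 - 1241 is irreducible over Q since 1241 is not a rational square. The splitting field Q(sqrt(1241)) has degree 2 over Q, and its unique nontrivial automorphism is sqrt(1241) ↦ -sqrt(1241). Hence Gal(Q(sqrt(1241))/Q) = Z/2Z.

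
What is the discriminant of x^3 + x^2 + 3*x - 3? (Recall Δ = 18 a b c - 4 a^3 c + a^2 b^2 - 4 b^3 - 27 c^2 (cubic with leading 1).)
Δ = -492

For x^3 + a x^2 + b x + c the discriminant is Δ = 18 a b c - 4 a^3 c + a^2 b^2 - 4 b^3 - 27 c^2.
Plug a = 1, b = 3, c = -3:
  18*(1)*(3)*(-3) - 4*(1)^3*(-3) + (1)^2*(3)^2 - 4*(3)^3 - 27*(-3)^2
  = -162 + (12) + 9 + (-108) + (-243)
  = -492.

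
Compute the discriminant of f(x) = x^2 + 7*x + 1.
Δ = 45

For a quadratic a x^2 + b x + c the discriminant is Δ = b^2 - 4ac = (7)^2 - 4*(1)*(1) = 49 - (4) = 45.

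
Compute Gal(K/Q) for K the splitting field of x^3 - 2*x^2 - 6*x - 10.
Gal(K/Q) = S_3 (symmetric group of order 6)

Compute the discriminant of x^3 + (-2)*x^2 + (-6)*x + (-10): Δ = -4172. Since Δ is not a rational square, the Galois group is not contained in A_3; it must be the full S_3 (irreducibility of the cubic rules out anything smaller).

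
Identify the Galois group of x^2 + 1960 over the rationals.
Gal(K/Q) = Z/2Z (cyclic of order 2)

x^2 + 1960 is irreducible over Q since -1960 is not a rational square. The splitting field Q(sqrt(-1960)) has degree 2 over Q, and its unique nontrivial automorphism is sqrt(-1960) ↦ -sqrt(-1960). Hence Gal(Q(sqrt(-1960))/Q) = Z/2Z.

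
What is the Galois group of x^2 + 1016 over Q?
Gal(K/Q) = Z/2Z (cyclic of order 2)

x^2 + 1016 is irreducible over Q since -1016 is not a rational square. The splitting field Q(sqrt(-1016)) has degree 2 over Q, and its unique nontrivial automorphism is sqrt(-1016) ↦ -sqrt(-1016). Hence Gal(Q(sqrt(-1016))/Q) = Z/2Z.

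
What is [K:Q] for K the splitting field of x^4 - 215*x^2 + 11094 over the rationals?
[K:Q] = 4

f factors as (x^2 - 129)(x^2 - 86); the splitting field is K = Q(sqrt(129), sqrt(86)). Since 129, 86, and 11094 are all non-squares in Q, the three subfields Q(sqrt(129)), Q(sqrt(86)), Q(sqrt(11094)) are distinct degree-2 extensions, so [K:Q] = 4 (Klein four Galois group).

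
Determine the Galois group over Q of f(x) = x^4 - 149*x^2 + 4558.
Gal(K/Q) = V_4 (Klein four-group, Z/2Z × Z/2Z)

f factors as (x^2 - 43)(x^2 - 106), so the splitting field is K = Q(sqrt(43), sqrt(106)). The elements 43, 106, 4558 are all non-squares in Q, so sqrt(43) and sqrt(106) generate independent quadratic extensions. Thus [K:Q] = 4 and Gal(K/Q) is generated by the two order-2 automorphisms sqrt(43) ↦ -sqrt(43) and sqrt(106) ↦ -sqrt(106), giving V_4.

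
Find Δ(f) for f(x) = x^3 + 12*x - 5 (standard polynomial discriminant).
Δ = -7587

For a depressed cubic x^3 + p x + q the discriminant is Δ = -4 p^3 - 27 q^2 = -4*(12)^3 - 27*(-5)^2 = -6912 - 675 = -7587.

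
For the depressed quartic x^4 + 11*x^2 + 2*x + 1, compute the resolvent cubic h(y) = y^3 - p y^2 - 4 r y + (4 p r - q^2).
h(y) = y^3 - 11*y^2 - 4*y + 40

Identify coefficients: p = 11, q = 2, r = 1.
Plug into h(y) = y^3 - p y^2 - 4 r y + (4 p r - q^2):
  h(y) = y^3 - (11) y^2 - 4*(1) y + (4*(11)*(1) - (2)^2)
       = y^3 + (-11) y^2 + (-4) y + (40).
Simplifying: h(y) = y^3 - 11*y^2 - 4*y + 40.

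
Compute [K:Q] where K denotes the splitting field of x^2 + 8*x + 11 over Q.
[K:Q] = 2

The discriminant of x^2 + (8)*x + (11) is b^2 - 4c = 64 - (44) = 20. Since 20 is not a perfect square in Q, the polynomial is irreducible over Q. Its two roots generate a degree-2 extension, so [K:Q] = 2.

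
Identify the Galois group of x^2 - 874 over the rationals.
Gal(K/Q) = Z/2Z (cyclic of order 2)

x^2 - 874 is irreducible over Q since 874 is not a rational square. The splitting field Q(sqrt(874)) has degree 2 over Q, and its unique nontrivial automorphism is sqrt(874) ↦ -sqrt(874). Hence Gal(Q(sqrt(874))/Q) = Z/2Z.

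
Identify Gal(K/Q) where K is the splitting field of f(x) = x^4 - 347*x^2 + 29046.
Gal(K/Q) = V_4 (Klein four-group, Z/2Z × Z/2Z)

f factors as (x^2 - 141)(x^2 - 206), so the splitting field is K = Q(sqrt(141), sqrt(206)). The elements 141, 206, 29046 are all non-squares in Q, so sqrt(141) and sqrt(206) generate independent quadratic extensions. Thus [K:Q] = 4 and Gal(K/Q) is generated by the two order-2 automorphisms sqrt(141) ↦ -sqrt(141) and sqrt(206) ↦ -sqrt(206), giving V_4.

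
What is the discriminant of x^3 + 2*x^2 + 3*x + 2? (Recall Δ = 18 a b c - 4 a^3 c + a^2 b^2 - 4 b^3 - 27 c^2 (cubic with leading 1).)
Δ = -28

For x^3 + a x^2 + b x + c the discriminant is Δ = 18 a b c - 4 a^3 c + a^2 b^2 - 4 b^3 - 27 c^2.
Plug a = 2, b = 3, c = 2:
  18*(2)*(3)*(2) - 4*(2)^3*(2) + (2)^2*(3)^2 - 4*(3)^3 - 27*(2)^2
  = 216 + (-64) + 36 + (-108) + (-108)
  = -28.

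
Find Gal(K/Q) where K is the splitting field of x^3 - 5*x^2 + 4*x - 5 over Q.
Gal(K/Q) = S_3 (symmetric group of order 6)

Compute the discriminant of x^3 + (-5)*x^2 + (4)*x + (-5): Δ = -1231. Since Δ is not a rational square, the Galois group is not contained in A_3; it must be the full S_3 (irreducibility of the cubic rules out anything smaller).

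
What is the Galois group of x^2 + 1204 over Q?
Gal(K/Q) = Z/2Z (cyclic of order 2)

x^2 + 1204 is irreducible over Q since -1204 is not a rational square. The splitting field Q(sqrt(-1204)) has degree 2 over Q, and its unique nontrivial automorphism is sqrt(-1204) ↦ -sqrt(-1204). Hence Gal(Q(sqrt(-1204))/Q) = Z/2Z.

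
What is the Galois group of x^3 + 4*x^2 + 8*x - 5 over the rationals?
Gal(K/Q) = S_3 (symmetric group of order 6)

Compute the discriminant of x^3 + (4)*x^2 + (8)*x + (-5): Δ = -3299. Since Δ is not a rational square, the Galois group is not contained in A_3; it must be the full S_3 (irreducibility of the cubic rules out anything smaller).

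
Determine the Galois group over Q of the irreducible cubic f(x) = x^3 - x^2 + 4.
Gal(K/Q) = S_3 (symmetric group of order 6)

Compute the discriminant of x^3 + (-1)*x^2 + (0)*x + (4): Δ = -416. Since Δ is not a rational square, the Galois group is not contained in A_3; it must be the full S_3 (irreducibility of the cubic rules out anything smaller).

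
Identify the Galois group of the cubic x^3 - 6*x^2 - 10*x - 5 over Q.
Gal(K/Q) = S_3 (symmetric group of order 6)

Compute the discriminant of x^3 + (-6)*x^2 + (-10)*x + (-5): Δ = -2795. Since Δ is not a rational square, the Galois group is not contained in A_3; it must be the full S_3 (irreducibility of the cubic rules out anything smaller).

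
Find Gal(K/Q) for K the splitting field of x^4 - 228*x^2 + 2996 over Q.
Gal(K/Q) = V_4 (Klein four-group, Z/2Z × Z/2Z)

f factors as (x^2 - 14)(x^2 - 214), so the splitting field is K = Q(sqrt(14), sqrt(214)). The elements 14, 214, 2996 are all non-squares in Q, so sqrt(14) and sqrt(214) generate independent quadratic extensions. Thus [K:Q] = 4 and Gal(K/Q) is generated by the two order-2 automorphisms sqrt(14) ↦ -sqrt(14) and sqrt(214) ↦ -sqrt(214), giving V_4.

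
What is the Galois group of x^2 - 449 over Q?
Gal(K/Q) = Z/2Z (cyclic of order 2)

x^2 - 449 is irreducible over Q since 449 is not a rational square. The splitting field Q(sqrt(449)) has degree 2 over Q, and its unique nontrivial automorphism is sqrt(449) ↦ -sqrt(449). Hence Gal(Q(sqrt(449))/Q) = Z/2Z.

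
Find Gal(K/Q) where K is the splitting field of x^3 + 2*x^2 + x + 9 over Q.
Gal(K/Q) = S_3 (symmetric group of order 6)

Compute the discriminant of x^3 + (2)*x^2 + (1)*x + (9): Δ = -2151. Since Δ is not a rational square, the Galois group is not contained in A_3; it must be the full S_3 (irreducibility of the cubic rules out anything smaller).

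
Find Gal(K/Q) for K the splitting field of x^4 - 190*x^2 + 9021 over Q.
Gal(K/Q) = V_4 (Klein four-group, Z/2Z × Z/2Z)

f factors as (x^2 - 97)(x^2 - 93), so the splitting field is K = Q(sqrt(97), sqrt(93)). The elements 97, 93, 9021 are all non-squares in Q, so sqrt(97) and sqrt(93) generate independent quadratic extensions. Thus [K:Q] = 4 and Gal(K/Q) is generated by the two order-2 automorphisms sqrt(97) ↦ -sqrt(97) and sqrt(93) ↦ -sqrt(93), giving V_4.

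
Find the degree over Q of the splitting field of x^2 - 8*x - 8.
[K:Q] = 2

The discriminant of x^2 + (-8)*x + (-8) is b^2 - 4c = 64 - (-32) = 96. Since 96 is not a perfect square in Q, the polynomial is irreducible over Q. Its two roots generate a degree-2 extension, so [K:Q] = 2.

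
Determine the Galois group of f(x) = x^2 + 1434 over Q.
Gal(K/Q) = Z/2Z (cyclic of order 2)

x^2 + 1434 is irreducible over Q since -1434 is not a rational square. The splitting field Q(sqrt(-1434)) has degree 2 over Q, and its unique nontrivial automorphism is sqrt(-1434) ↦ -sqrt(-1434). Hence Gal(Q(sqrt(-1434))/Q) = Z/2Z.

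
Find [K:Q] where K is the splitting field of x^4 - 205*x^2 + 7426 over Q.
[K:Q] = 4

f factors as (x^2 - 158)(x^2 - 47); the splitting field is K = Q(sqrt(158), sqrt(47)). Since 158, 47, and 7426 are all non-squares in Q, the three subfields Q(sqrt(158)), Q(sqrt(47)), Q(sqrt(7426)) are distinct degree-2 extensions, so [K:Q] = 4 (Klein four Galois group).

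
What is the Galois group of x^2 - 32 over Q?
Gal(K/Q) = Z/2Z (cyclic of order 2)

x^2 - 32 is irreducible over Q since 32 is not a rational square. The splitting field Q(sqrt(32)) has degree 2 over Q, and its unique nontrivial automorphism is sqrt(32) ↦ -sqrt(32). Hence Gal(Q(sqrt(32))/Q) = Z/2Z.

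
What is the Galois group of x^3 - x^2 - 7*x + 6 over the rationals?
Gal(K/Q) = S_3 (symmetric group of order 6)

Compute the discriminant of x^3 + (-1)*x^2 + (-7)*x + (6): Δ = 1229. Since Δ is not a rational square, the Galois group is not contained in A_3; it must be the full S_3 (irreducibility of the cubic rules out anything smaller).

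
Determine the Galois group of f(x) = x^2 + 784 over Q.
Gal(K/Q) = Z/2Z (cyclic of order 2)

x^2 + 784 is irreducible over Q since -784 is not a rational square. The splitting field Q(sqrt(-784)) has degree 2 over Q, and its unique nontrivial automorphism is sqrt(-784) ↦ -sqrt(-784). Hence Gal(Q(sqrt(-784))/Q) = Z/2Z.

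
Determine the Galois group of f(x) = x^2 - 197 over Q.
Gal(K/Q) = Z/2Z (cyclic of order 2)

x^2 - 197 is irreducible over Q since 197 is not a rational square. The splitting field Q(sqrt(197)) has degree 2 over Q, and its unique nontrivial automorphism is sqrt(197) ↦ -sqrt(197). Hence Gal(Q(sqrt(197))/Q) = Z/2Z.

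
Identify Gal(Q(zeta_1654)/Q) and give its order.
|Gal(Q(zeta_1654)/Q)| = phi(1654) = 826; group ≅ (Z/1654Z)^* ≅ Z/826Z

The n-th cyclotomic polynomial Φ_1654(x) is the minimal polynomial of zeta_1654 over Q and has degree phi(1654) = 826. So Q(zeta_1654) is a degree-826 Galois extension with Galois group (Z/1654Z)^*. By CRT, (Z/1654Z)^* ≅ (Z/2Z)^* × (Z/827Z)^*. Each prime-power unit group is (Z/2Z)^* ≅ trivial group (order 1); (Z/827Z)^* ≅ Z/826Z. Hence Gal(Q(zeta_1654)/Q) ≅ Z/826Z.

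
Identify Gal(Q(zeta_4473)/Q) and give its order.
|Gal(Q(zeta_4473)/Q)| = phi(4473) = 2520; group ≅ (Z/4473Z)^* ≅ Z/6Z × Z/6Z × Z/70Z

The n-th cyclotomic polynomial Φ_4473(x) is the minimal polynomial of zeta_4473 over Q and has degree phi(4473) = 2520. So Q(zeta_4473) is a degree-2520 Galois extension with Galois group (Z/4473Z)^*. By CRT, (Z/4473Z)^* ≅ (Z/9Z)^* × (Z/7Z)^* × (Z/71Z)^*. Each prime-power unit group is (Z/9Z)^* ≅ Z/6Z; (Z/7Z)^* ≅ Z/6Z; (Z/71Z)^* ≅ Z/70Z. Hence Gal(Q(zeta_4473)/Q) ≅ Z/6Z × Z/6Z × Z/70Z.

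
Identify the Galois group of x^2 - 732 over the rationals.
Gal(K/Q) = Z/2Z (cyclic of order 2)

x^2 - 732 is irreducible over Q since 732 is not a rational square. The splitting field Q(sqrt(732)) has degree 2 over Q, and its unique nontrivial automorphism is sqrt(732) ↦ -sqrt(732). Hence Gal(Q(sqrt(732))/Q) = Z/2Z.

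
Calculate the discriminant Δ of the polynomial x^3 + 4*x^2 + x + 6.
Δ = -2064

For x^3 + a x^2 + b x + c the discriminant is Δ = 18 a b c - 4 a^3 c + a^2 b^2 - 4 b^3 - 27 c^2.
Plug a = 4, b = 1, c = 6:
  18*(4)*(1)*(6) - 4*(4)^3*(6) + (4)^2*(1)^2 - 4*(1)^3 - 27*(6)^2
  = 432 + (-1536) + 16 + (-4) + (-972)
  = -2064.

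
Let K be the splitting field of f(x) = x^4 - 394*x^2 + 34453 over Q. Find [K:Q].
[K:Q] = 4

f factors as (x^2 - 131)(x^2 - 263); the splitting field is K = Q(sqrt(131), sqrt(263)). Since 131, 263, and 34453 are all non-squares in Q, the three subfields Q(sqrt(131)), Q(sqrt(263)), Q(sqrt(34453)) are distinct degree-2 extensions, so [K:Q] = 4 (Klein four Galois group).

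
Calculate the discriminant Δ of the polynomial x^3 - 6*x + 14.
Δ = -4428

For a depressed cubic x^3 + p x + q the discriminant is Δ = -4 p^3 - 27 q^2 = -4*(-6)^3 - 27*(14)^2 = 864 - 5292 = -4428.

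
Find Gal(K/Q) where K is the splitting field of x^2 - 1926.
Gal(K/Q) = Z/2Z (cyclic of order 2)

x^2 - 1926 is irreducible over Q since 1926 is not a rational square. The splitting field Q(sqrt(1926)) has degree 2 over Q, and its unique nontrivial automorphism is sqrt(1926) ↦ -sqrt(1926). Hence Gal(Q(sqrt(1926))/Q) = Z/2Z.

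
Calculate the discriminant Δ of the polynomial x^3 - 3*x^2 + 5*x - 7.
Δ = -464

For x^3 + a x^2 + b x + c the discriminant is Δ = 18 a b c - 4 a^3 c + a^2 b^2 - 4 b^3 - 27 c^2.
Plug a = -3, b = 5, c = -7:
  18*(-3)*(5)*(-7) - 4*(-3)^3*(-7) + (-3)^2*(5)^2 - 4*(5)^3 - 27*(-7)^2
  = 1890 + (-756) + 225 + (-500) + (-1323)
  = -464.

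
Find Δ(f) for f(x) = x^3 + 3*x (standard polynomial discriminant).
Δ = -108

For a depressed cubic x^3 + p x + q the discriminant is Δ = -4 p^3 - 27 q^2 = -4*(3)^3 - 27*(0)^2 = -108 - 0 = -108.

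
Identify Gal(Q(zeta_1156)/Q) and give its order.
|Gal(Q(zeta_1156)/Q)| = phi(1156) = 544; group ≅ (Z/1156Z)^* ≅ Z/2Z × Z/272Z

The n-th cyclotomic polynomial Φ_1156(x) is the minimal polynomial of zeta_1156 over Q and has degree phi(1156) = 544. So Q(zeta_1156) is a degree-544 Galois extension with Galois group (Z/1156Z)^*. By CRT, (Z/1156Z)^* ≅ (Z/4Z)^* × (Z/289Z)^*. Each prime-power unit group is (Z/4Z)^* ≅ Z/2Z; (Z/289Z)^* ≅ Z/272Z. Hence Gal(Q(zeta_1156)/Q) ≅ Z/2Z × Z/272Z.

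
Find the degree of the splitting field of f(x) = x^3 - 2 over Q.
[K:Q] = 6

x^3 - 2 has one real root r = 2^(1/3) and two complex roots r*zeta_3, r*zeta_3^2 where zeta_3 = e^(2*pi*i/3). The splitting field is Q(r, zeta_3). [Q(r):Q] = 3 and [Q(zeta_3):Q] = 2 with gcd = 1, so [Q(r, zeta_3):Q] = 3 * 2 = 6.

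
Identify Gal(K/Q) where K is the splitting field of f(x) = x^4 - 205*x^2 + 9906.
Gal(K/Q) = V_4 (Klein four-group, Z/2Z × Z/2Z)

f factors as (x^2 - 78)(x^2 - 127), so the splitting field is K = Q(sqrt(78), sqrt(127)). The elements 78, 127, 9906 are all non-squares in Q, so sqrt(78) and sqrt(127) generate independent quadratic extensions. Thus [K:Q] = 4 and Gal(K/Q) is generated by the two order-2 automorphisms sqrt(78) ↦ -sqrt(78) and sqrt(127) ↦ -sqrt(127), giving V_4.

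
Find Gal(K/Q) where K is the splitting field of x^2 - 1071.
Gal(K/Q) = Z/2Z (cyclic of order 2)

x^2 - 1071 is irreducible over Q since 1071 is not a rational square. The splitting field Q(sqrt(1071)) has degree 2 over Q, and its unique nontrivial automorphism is sqrt(1071) ↦ -sqrt(1071). Hence Gal(Q(sqrt(1071))/Q) = Z/2Z.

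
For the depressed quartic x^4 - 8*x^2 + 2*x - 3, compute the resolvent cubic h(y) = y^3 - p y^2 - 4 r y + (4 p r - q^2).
h(y) = y^3 + 8*y^2 + 12*y + 92

Identify coefficients: p = -8, q = 2, r = -3.
Plug into h(y) = y^3 - p y^2 - 4 r y + (4 p r - q^2):
  h(y) = y^3 - (-8) y^2 - 4*(-3) y + (4*(-8)*(-3) - (2)^2)
       = y^3 + (8) y^2 + (12) y + (92).
Simplifying: h(y) = y^3 + 8*y^2 + 12*y + 92.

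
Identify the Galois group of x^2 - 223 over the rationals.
Gal(K/Q) = Z/2Z (cyclic of order 2)

x^2 - 223 is irreducible over Q since 223 is not a rational square. The splitting field Q(sqrt(223)) has degree 2 over Q, and its unique nontrivial automorphism is sqrt(223) ↦ -sqrt(223). Hence Gal(Q(sqrt(223))/Q) = Z/2Z.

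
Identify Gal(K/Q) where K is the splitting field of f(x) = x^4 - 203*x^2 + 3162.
Gal(K/Q) = V_4 (Klein four-group, Z/2Z × Z/2Z)

f factors as (x^2 - 186)(x^2 - 17), so the splitting field is K = Q(sqrt(186), sqrt(17)). The elements 186, 17, 3162 are all non-squares in Q, so sqrt(186) and sqrt(17) generate independent quadratic extensions. Thus [K:Q] = 4 and Gal(K/Q) is generated by the two order-2 automorphisms sqrt(186) ↦ -sqrt(186) and sqrt(17) ↦ -sqrt(17), giving V_4.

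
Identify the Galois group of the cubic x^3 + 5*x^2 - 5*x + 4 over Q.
Gal(K/Q) = S_3 (symmetric group of order 6)

Compute the discriminant of x^3 + (5)*x^2 + (-5)*x + (4): Δ = -3107. Since Δ is not a rational square, the Galois group is not contained in A_3; it must be the full S_3 (irreducibility of the cubic rules out anything smaller).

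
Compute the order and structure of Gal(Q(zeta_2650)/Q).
|Gal(Q(zeta_2650)/Q)| = phi(2650) = 1040; group ≅ (Z/2650Z)^* ≅ Z/20Z × Z/52Z

The n-th cyclotomic polynomial Φ_2650(x) is the minimal polynomial of zeta_2650 over Q and has degree phi(2650) = 1040. So Q(zeta_2650) is a degree-1040 Galois extension with Galois group (Z/2650Z)^*. By CRT, (Z/2650Z)^* ≅ (Z/2Z)^* × (Z/25Z)^* × (Z/53Z)^*. Each prime-power unit group is (Z/2Z)^* ≅ trivial group (order 1); (Z/25Z)^* ≅ Z/20Z; (Z/53Z)^* ≅ Z/52Z. Hence Gal(Q(zeta_2650)/Q) ≅ Z/20Z × Z/52Z.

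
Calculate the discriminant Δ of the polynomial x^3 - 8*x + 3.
Δ = 1805

For a depressed cubic x^3 + p x + q the discriminant is Δ = -4 p^3 - 27 q^2 = -4*(-8)^3 - 27*(3)^2 = 2048 - 243 = 1805.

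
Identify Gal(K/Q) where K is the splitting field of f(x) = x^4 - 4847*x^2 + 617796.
Gal(K/Q) = Z/2Z (cyclic of order 2)

f factors as (x^2 - 131)(x^2 - 4716), so the splitting field is K = Q(sqrt(131), sqrt(4716)). The squarefree part of 131 is 131 and the squarefree part of 4716 is also 131, so sqrt(131) and sqrt(4716) are both rational multiples of sqrt(131). Hence Q(sqrt(131)) = Q(sqrt(4716)) = Q(sqrt(131)), and the splitting field collapses to a single degree-2 extension with Galois group Z/2Z.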